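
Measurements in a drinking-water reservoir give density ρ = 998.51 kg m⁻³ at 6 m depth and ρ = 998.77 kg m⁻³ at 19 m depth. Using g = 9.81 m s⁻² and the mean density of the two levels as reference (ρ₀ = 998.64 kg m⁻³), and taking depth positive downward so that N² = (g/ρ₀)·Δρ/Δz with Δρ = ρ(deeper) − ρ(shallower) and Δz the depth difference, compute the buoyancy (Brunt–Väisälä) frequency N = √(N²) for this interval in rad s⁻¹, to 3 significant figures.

0.0140 rad s⁻¹

Δρ = 998.77 − 998.51 = 0.26 kg m⁻³ over Δz = 19 − 6 = 13 m.
N² = (9.81/998.64) × (0.26/13) = 1.9647 × 10⁻⁴ s⁻².
N = √(1.9647 × 10⁻⁴) = 0.014017 rad s⁻¹ ≈ 0.0140 rad s⁻¹.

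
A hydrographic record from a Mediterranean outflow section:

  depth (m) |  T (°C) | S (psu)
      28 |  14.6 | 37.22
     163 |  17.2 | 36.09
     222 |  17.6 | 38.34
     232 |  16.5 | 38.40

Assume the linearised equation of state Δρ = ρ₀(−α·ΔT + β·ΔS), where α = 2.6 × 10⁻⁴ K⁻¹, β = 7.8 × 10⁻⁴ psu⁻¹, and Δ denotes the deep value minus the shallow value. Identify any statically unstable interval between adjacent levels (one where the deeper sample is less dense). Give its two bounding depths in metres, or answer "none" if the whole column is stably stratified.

28–163 m

Evaluate Δρ/ρ₀ = −αΔT + βΔS across each adjacent pair:
  28–163 m: −αΔT+βΔS = −(2.6 × 10⁻⁴)(+2.6)+(7.8 × 10⁻⁴)(-1.13) = -1.6 × 10⁻³ → UNSTABLE
  163–222 m: −αΔT+βΔS = −(2.6 × 10⁻⁴)(+0.4)+(7.8 × 10⁻⁴)(+2.25) = 1.7 × 10⁻³ → stable
  222–232 m: −αΔT+βΔS = −(2.6 × 10⁻⁴)(-1.1)+(7.8 × 10⁻⁴)(+0.06) = 3.3 × 10⁻⁴ → stable
The 28–163 m interval has Δρ < 0: lighter water underlies denser water.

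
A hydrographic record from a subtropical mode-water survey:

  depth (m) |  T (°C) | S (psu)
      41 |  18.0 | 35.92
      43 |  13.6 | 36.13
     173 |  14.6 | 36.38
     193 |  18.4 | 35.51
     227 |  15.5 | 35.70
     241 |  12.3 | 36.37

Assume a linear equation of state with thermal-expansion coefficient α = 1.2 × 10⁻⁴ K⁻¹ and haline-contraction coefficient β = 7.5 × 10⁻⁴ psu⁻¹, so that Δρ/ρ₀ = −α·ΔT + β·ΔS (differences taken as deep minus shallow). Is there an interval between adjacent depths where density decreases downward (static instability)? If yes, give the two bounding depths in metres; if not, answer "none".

173–193 m

Evaluate Δρ/ρ₀ = −αΔT + βΔS across each adjacent pair:
  41–43 m: −αΔT+βΔS = −(1.2 × 10⁻⁴)(-4.4)+(7.5 × 10⁻⁴)(+0.21) = 6.9 × 10⁻⁴ → stable
  43–173 m: −αΔT+βΔS = −(1.2 × 10⁻⁴)(+1.0)+(7.5 × 10⁻⁴)(+0.25) = 6.8 × 10⁻⁵ → stable
  173–193 m: −αΔT+βΔS = −(1.2 × 10⁻⁴)(+3.8)+(7.5 × 10⁻⁴)(-0.87) = -1.1 × 10⁻³ → UNSTABLE
  193–227 m: −αΔT+βΔS = −(1.2 × 10⁻⁴)(-2.9)+(7.5 × 10⁻⁴)(+0.19) = 4.9 × 10⁻⁴ → stable
  227–241 m: −αΔT+βΔS = −(1.2 × 10⁻⁴)(-3.2)+(7.5 × 10⁻⁴)(+0.67) = 8.9 × 10⁻⁴ → stable
The 173–193 m interval has Δρ < 0: lighter water underlies denser water.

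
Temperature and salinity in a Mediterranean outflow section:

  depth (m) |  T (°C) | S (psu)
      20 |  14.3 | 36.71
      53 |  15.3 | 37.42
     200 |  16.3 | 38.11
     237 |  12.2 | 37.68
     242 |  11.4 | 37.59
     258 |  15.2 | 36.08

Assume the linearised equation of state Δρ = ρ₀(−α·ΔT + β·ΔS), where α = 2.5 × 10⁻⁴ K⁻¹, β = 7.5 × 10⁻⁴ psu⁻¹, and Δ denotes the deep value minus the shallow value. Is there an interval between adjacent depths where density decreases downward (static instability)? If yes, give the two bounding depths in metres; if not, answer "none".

Evaluate Δρ/ρ₀ = −αΔT + βΔS across each adjacent pair:
  20–53 m: −αΔT+βΔS = −(2.5 × 10⁻⁴)(+1.0)+(7.5 × 10⁻⁴)(+0.71) = 2.8 × 10⁻⁴ → stable
  53–200 m: −αΔT+βΔS = −(2.5 × 10⁻⁴)(+1.0)+(7.5 × 10⁻⁴)(+0.69) = 2.7 × 10⁻⁴ → stable
  200–237 m: −αΔT+βΔS = −(2.5 × 10⁻⁴)(-4.1)+(7.5 × 10⁻⁴)(-0.43) = 7.0 × 10⁻⁴ → stable
  237–242 m: −αΔT+βΔS = −(2.5 × 10⁻⁴)(-0.8)+(7.5 × 10⁻⁴)(-0.09) = 1.3 × 10⁻⁴ → stable
  242–258 m: −αΔT+βΔS = −(2.5 × 10⁻⁴)(+3.8)+(7.5 × 10⁻⁴)(-1.51) = -2.1 × 10⁻³ → UNSTABLE
The 242–258 m interval has Δρ < 0: lighter water underlies denser water.

242–258 m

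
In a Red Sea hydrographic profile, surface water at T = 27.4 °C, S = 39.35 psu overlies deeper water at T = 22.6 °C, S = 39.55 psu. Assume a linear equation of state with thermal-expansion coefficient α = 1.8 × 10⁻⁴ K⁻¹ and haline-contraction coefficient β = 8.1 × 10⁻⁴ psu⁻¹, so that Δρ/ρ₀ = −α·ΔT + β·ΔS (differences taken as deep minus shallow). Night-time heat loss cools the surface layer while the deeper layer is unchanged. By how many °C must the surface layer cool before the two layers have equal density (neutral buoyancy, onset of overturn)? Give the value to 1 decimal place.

Neutral buoyancy requires Δρ = 0, i.e. −α(T_deep − T_surf′) + β(S_deep − S_surf) = 0.
T_surf′ = T_deep − (β/α)·ΔS = 22.6 − (8.1 × 10⁻⁴/1.8 × 10⁻⁴)·(+0.20) = 21.700 °C.
Cooling required: 27.4 − (21.700) = 5.700 °C.

5.7 °C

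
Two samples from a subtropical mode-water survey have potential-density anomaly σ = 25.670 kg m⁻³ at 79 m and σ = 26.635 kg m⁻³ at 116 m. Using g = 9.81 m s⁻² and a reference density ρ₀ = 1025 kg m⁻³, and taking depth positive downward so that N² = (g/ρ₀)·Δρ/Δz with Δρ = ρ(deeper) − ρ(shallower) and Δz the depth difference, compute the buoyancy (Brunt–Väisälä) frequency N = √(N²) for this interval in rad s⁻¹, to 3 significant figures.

Δρ = 1026.635 − 1025.670 = 0.965 kg m⁻³ over Δz = 116 − 79 = 37 m.
N² = (9.81/1025) × (0.965/37) = 2.4962 × 10⁻⁴ s⁻².
N = √(2.4962 × 10⁻⁴) = 0.015799 rad s⁻¹ ≈ 0.0158 rad s⁻¹.

0.0158 rad s⁻¹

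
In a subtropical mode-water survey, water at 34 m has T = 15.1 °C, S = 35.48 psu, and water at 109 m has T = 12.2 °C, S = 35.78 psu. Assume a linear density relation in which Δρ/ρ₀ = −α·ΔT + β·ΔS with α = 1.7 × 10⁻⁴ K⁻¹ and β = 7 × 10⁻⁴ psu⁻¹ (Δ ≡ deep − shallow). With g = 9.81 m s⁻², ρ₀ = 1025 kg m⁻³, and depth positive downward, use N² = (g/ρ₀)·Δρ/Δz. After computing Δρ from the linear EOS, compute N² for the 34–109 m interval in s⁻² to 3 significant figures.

9.20 × 10⁻⁵ s⁻²

ΔT = -2.9 K, ΔS = +0.30 psu (deep − shallow).
Δρ/ρ₀ = −αΔT + βΔS = 4.93 × 10⁻⁴ + 2.10 × 10⁻⁴ = 7.03 × 10⁻⁴, so Δρ ≈ 0.7206 kg m⁻³.
N² = (g/ρ₀)·Δρ/Δz = g·(Δρ/ρ₀)/Δz = 9.81 × 7.03 × 10⁻⁴ / 75 = 9.1952 × 10⁻⁵ s⁻² ≈ 9.20 × 10⁻⁵ s⁻².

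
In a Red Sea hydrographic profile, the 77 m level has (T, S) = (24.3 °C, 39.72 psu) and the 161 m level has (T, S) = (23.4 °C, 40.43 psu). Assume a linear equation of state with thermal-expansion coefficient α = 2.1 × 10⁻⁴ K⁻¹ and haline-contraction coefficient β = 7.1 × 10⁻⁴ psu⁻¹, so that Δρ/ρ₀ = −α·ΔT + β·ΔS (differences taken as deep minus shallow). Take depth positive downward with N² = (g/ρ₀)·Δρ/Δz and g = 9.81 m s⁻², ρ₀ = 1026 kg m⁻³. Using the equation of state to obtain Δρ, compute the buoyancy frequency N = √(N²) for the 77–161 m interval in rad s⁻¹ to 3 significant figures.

ΔT = -0.9 K, ΔS = +0.71 psu (deep − shallow).
Δρ/ρ₀ = −αΔT + βΔS = 1.89 × 10⁻⁴ + 5.041 × 10⁻⁴ = 6.931 × 10⁻⁴, so Δρ ≈ 0.7111 kg m⁻³.
N² = (g/ρ₀)·Δρ/Δz = g·(Δρ/ρ₀)/Δz = 9.81 × 6.931 × 10⁻⁴ / 84 = 8.0944 × 10⁻⁵ s⁻².
N = √(8.0944 × 10⁻⁵) = 8.9969 × 10⁻³ rad s⁻¹ ≈ 9.00 × 10⁻³ rad s⁻¹.

9.00 × 10⁻³ rad s⁻¹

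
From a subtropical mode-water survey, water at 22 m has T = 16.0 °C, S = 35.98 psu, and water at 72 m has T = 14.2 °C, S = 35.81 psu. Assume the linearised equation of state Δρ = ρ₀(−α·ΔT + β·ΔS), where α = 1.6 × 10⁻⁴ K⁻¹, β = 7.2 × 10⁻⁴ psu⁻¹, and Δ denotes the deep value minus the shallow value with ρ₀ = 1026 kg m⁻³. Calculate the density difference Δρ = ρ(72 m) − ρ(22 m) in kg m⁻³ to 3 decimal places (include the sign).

ΔT = -1.8 K, ΔS = -0.17 psu (deep − shallow).
Δρ/ρ₀ = −(1.6 × 10⁻⁴)(-1.8) + (7.2 × 10⁻⁴)(-0.17) = 1.656 × 10⁻⁴.
Δρ = 1026 × (1.656 × 10⁻⁴) = +0.170 kg m⁻³.
Positive Δρ: denser below, stable.

+0.170 kg m⁻³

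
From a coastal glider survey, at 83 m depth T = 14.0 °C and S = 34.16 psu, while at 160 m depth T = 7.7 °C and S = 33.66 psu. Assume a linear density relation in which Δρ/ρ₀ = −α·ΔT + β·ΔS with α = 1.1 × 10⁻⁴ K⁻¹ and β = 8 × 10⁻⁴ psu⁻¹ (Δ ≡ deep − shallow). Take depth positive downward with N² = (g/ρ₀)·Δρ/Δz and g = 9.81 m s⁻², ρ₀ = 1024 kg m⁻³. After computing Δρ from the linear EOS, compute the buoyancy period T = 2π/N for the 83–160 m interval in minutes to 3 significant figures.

17.1 min

ΔT = -6.3 K, ΔS = -0.50 psu (deep − shallow).
Δρ/ρ₀ = −αΔT + βΔS = 6.93 × 10⁻⁴ − 4.00 × 10⁻⁴ = 2.93 × 10⁻⁴, so Δρ ≈ 0.3000 kg m⁻³.
N² = (g/ρ₀)·Δρ/Δz = g·(Δρ/ρ₀)/Δz = 9.81 × 2.93 × 10⁻⁴ / 77 = 3.7329 × 10⁻⁵ s⁻².
N = √(3.7329 × 10⁻⁵) = 6.1097 × 10⁻³ rad s⁻¹ → T = 2π/N = 1.0284 × 10³ s = 17.140 min ≈ 17.1 min.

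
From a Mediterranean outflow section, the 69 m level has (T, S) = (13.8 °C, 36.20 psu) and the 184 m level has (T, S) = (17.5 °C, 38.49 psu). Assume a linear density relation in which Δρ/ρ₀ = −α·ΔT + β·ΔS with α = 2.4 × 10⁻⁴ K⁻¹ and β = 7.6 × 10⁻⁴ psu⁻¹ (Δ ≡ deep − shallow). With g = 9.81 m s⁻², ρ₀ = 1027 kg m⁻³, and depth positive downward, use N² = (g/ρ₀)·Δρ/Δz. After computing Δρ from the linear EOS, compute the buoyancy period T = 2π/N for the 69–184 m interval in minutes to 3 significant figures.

ΔT = +3.7 K, ΔS = +2.29 psu (deep − shallow).
Δρ/ρ₀ = −αΔT + βΔS = -8.88 × 10⁻⁴ + 1.7404 × 10⁻³ = 8.524 × 10⁻⁴, so Δρ ≈ 0.8754 kg m⁻³.
N² = (g/ρ₀)·Δρ/Δz = g·(Δρ/ρ₀)/Δz = 9.81 × 8.524 × 10⁻⁴ / 115 = 7.2713 × 10⁻⁵ s⁻².
N = √(7.2713 × 10⁻⁵) = 8.5272 × 10⁻³ rad s⁻¹ → T = 2π/N = 736.84 s = 12.281 min ≈ 12.3 min.

12.3 min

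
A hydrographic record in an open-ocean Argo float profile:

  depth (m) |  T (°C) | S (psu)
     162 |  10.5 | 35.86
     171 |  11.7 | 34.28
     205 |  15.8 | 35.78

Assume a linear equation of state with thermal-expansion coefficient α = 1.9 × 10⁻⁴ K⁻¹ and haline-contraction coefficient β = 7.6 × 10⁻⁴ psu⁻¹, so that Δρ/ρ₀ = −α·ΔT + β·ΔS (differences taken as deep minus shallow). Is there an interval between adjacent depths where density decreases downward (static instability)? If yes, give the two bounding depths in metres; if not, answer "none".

Evaluate Δρ/ρ₀ = −αΔT + βΔS across each adjacent pair:
  162–171 m: −αΔT+βΔS = −(1.9 × 10⁻⁴)(+1.2)+(7.6 × 10⁻⁴)(-1.58) = -1.4 × 10⁻³ → UNSTABLE
  171–205 m: −αΔT+βΔS = −(1.9 × 10⁻⁴)(+4.1)+(7.6 × 10⁻⁴)(+1.50) = 3.6 × 10⁻⁴ → stable
The 162–171 m interval has Δρ < 0: lighter water underlies denser water.

162–171 m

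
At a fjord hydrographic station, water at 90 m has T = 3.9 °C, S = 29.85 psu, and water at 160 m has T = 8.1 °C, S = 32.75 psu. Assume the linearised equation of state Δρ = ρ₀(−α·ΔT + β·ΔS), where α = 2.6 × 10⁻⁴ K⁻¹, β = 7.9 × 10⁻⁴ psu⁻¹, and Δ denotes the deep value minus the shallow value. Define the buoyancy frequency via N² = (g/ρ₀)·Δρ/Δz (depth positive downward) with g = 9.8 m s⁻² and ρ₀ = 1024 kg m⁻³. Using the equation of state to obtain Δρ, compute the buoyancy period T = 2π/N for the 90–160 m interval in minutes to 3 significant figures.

8.08 min

ΔT = +4.2 K, ΔS = +2.90 psu (deep − shallow).
Δρ/ρ₀ = −αΔT + βΔS = -1.092 × 10⁻³ + 2.291 × 10⁻³ = 1.199 × 10⁻³, so Δρ ≈ 1.228 kg m⁻³.
N² = (g/ρ₀)·Δρ/Δz = g·(Δρ/ρ₀)/Δz = 9.8 × 1.199 × 10⁻³ / 70 = 1.6786 × 10⁻⁴ s⁻².
N = √(1.6786 × 10⁻⁴) = 0.012956 rad s⁻¹ → T = 2π/N = 484.96 s = 8.0827 min ≈ 8.08 min.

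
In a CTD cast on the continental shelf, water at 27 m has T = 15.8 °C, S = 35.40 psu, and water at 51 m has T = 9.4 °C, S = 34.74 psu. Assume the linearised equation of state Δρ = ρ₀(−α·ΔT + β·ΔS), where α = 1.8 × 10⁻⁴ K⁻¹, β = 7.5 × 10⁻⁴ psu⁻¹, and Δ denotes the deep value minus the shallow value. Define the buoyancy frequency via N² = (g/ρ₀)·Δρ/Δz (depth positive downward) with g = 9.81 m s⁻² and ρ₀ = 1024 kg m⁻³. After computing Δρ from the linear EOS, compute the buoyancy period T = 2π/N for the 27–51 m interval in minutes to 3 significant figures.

ΔT = -6.4 K, ΔS = -0.66 psu (deep − shallow).
Δρ/ρ₀ = −αΔT + βΔS = 1.152 × 10⁻³ − 4.95 × 10⁻⁴ = 6.57 × 10⁻⁴, so Δρ ≈ 0.6728 kg m⁻³.
N² = (g/ρ₀)·Δρ/Δz = g·(Δρ/ρ₀)/Δz = 9.81 × 6.57 × 10⁻⁴ / 24 = 2.6855 × 10⁻⁴ s⁻².
N = √(2.6855 × 10⁻⁴) = 0.016387 rad s⁻¹ → T = 2π/N = 383.42 s = 6.3903 min ≈ 6.39 min.

6.39 min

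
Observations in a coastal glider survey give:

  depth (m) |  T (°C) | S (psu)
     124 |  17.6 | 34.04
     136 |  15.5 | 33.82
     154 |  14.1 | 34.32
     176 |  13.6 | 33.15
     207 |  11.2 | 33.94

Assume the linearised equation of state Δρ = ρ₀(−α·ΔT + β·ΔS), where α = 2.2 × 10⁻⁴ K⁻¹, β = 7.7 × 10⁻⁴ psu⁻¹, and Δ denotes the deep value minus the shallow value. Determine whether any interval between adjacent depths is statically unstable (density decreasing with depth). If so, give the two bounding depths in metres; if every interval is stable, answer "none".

Evaluate Δρ/ρ₀ = −αΔT + βΔS across each adjacent pair:
  124–136 m: −αΔT+βΔS = −(2.2 × 10⁻⁴)(-2.1)+(7.7 × 10⁻⁴)(-0.22) = 2.9 × 10⁻⁴ → stable
  136–154 m: −αΔT+βΔS = −(2.2 × 10⁻⁴)(-1.4)+(7.7 × 10⁻⁴)(+0.50) = 6.9 × 10⁻⁴ → stable
  154–176 m: −αΔT+βΔS = −(2.2 × 10⁻⁴)(-0.5)+(7.7 × 10⁻⁴)(-1.17) = -7.9 × 10⁻⁴ → UNSTABLE
  176–207 m: −αΔT+βΔS = −(2.2 × 10⁻⁴)(-2.4)+(7.7 × 10⁻⁴)(+0.79) = 1.1 × 10⁻³ → stable
The 154–176 m interval has Δρ < 0: lighter water underlies denser water.

154–176 m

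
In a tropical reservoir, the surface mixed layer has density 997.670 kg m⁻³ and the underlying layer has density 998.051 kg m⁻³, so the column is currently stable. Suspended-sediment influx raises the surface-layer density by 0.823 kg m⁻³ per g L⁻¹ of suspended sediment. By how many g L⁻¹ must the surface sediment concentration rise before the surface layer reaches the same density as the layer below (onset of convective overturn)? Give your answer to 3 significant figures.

Density deficit of the surface layer: 998.051 − 997.670 = 0.381 kg m⁻³.
Required change = 0.381 / 0.823 = 0.463 g L⁻¹.

0.463 g L⁻¹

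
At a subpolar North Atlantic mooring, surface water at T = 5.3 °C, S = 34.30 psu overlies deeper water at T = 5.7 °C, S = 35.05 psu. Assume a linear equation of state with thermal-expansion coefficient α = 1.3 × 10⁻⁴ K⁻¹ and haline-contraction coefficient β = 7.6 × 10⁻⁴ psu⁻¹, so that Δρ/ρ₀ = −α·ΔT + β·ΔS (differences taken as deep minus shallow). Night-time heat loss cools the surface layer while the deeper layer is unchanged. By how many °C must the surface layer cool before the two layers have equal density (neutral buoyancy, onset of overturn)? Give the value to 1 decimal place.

4.0 °C

Neutral buoyancy requires Δρ = 0, i.e. −α(T_deep − T_surf′) + β(S_deep − S_surf) = 0.
T_surf′ = T_deep − (β/α)·ΔS = 5.7 − (7.6 × 10⁻⁴/1.3 × 10⁻⁴)·(+0.75) = 1.315 °C.
Cooling required: 5.3 − (1.315) = 3.985 °C.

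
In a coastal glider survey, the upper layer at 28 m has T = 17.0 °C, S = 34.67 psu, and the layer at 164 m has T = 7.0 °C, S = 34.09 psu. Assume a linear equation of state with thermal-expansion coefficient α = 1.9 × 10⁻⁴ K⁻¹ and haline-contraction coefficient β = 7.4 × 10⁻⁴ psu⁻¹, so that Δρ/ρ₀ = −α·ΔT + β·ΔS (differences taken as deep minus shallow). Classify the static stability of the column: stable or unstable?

stable

ΔT = 7.0 − 17.0 = -10.0 K and ΔS = 34.09 − 34.67 = -0.58 psu (deep − shallow).
−αΔT = 1.90 × 10⁻³; βΔS = -4.292 × 10⁻⁴; sum Δρ/ρ₀ = 1.4708 × 10⁻³.
Δρ/ρ₀ > 0, so Δρ > 0: deeper water is denser → statically stable.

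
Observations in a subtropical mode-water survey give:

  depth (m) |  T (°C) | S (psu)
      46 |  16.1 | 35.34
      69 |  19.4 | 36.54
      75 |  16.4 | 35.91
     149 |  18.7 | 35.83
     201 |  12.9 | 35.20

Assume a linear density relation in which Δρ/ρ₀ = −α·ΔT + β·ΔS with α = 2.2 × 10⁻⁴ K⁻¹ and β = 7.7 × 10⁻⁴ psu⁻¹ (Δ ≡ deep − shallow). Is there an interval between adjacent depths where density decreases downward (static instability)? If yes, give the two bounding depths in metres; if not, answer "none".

75–149 m

Evaluate Δρ/ρ₀ = −αΔT + βΔS across each adjacent pair:
  46–69 m: −αΔT+βΔS = −(2.2 × 10⁻⁴)(+3.3)+(7.7 × 10⁻⁴)(+1.20) = 2.0 × 10⁻⁴ → stable
  69–75 m: −αΔT+βΔS = −(2.2 × 10⁻⁴)(-3.0)+(7.7 × 10⁻⁴)(-0.63) = 1.7 × 10⁻⁴ → stable
  75–149 m: −αΔT+βΔS = −(2.2 × 10⁻⁴)(+2.3)+(7.7 × 10⁻⁴)(-0.08) = -5.7 × 10⁻⁴ → UNSTABLE
  149–201 m: −αΔT+βΔS = −(2.2 × 10⁻⁴)(-5.8)+(7.7 × 10⁻⁴)(-0.63) = 7.9 × 10⁻⁴ → stable
The 75–149 m interval has Δρ < 0: lighter water underlies denser water.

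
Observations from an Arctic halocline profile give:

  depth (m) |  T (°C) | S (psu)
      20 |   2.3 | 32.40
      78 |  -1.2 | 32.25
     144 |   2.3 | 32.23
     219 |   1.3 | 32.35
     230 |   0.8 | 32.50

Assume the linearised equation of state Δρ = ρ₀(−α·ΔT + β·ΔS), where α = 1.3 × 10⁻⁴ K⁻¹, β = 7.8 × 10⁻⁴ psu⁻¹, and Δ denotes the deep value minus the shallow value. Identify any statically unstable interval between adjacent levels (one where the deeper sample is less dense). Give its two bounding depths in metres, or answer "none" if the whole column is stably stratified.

Evaluate Δρ/ρ₀ = −αΔT + βΔS across each adjacent pair:
  20–78 m: −αΔT+βΔS = −(1.3 × 10⁻⁴)(-3.5)+(7.8 × 10⁻⁴)(-0.15) = 3.4 × 10⁻⁴ → stable
  78–144 m: −αΔT+βΔS = −(1.3 × 10⁻⁴)(+3.5)+(7.8 × 10⁻⁴)(-0.02) = -4.7 × 10⁻⁴ → UNSTABLE
  144–219 m: −αΔT+βΔS = −(1.3 × 10⁻⁴)(-1.0)+(7.8 × 10⁻⁴)(+0.12) = 2.2 × 10⁻⁴ → stable
  219–230 m: −αΔT+βΔS = −(1.3 × 10⁻⁴)(-0.5)+(7.8 × 10⁻⁴)(+0.15) = 1.8 × 10⁻⁴ → stable
The 78–144 m interval has Δρ < 0: lighter water underlies denser water.

78–144 m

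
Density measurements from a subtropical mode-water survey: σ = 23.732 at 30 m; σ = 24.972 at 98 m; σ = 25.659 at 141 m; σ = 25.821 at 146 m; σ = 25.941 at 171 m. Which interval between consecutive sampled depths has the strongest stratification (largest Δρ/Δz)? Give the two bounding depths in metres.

141–146 m

Compute the density gradient over each adjacent pair:
  30–98 m: Δρ/Δz = 1.240/68 = 0.018 kg m⁻⁴
  98–141 m: Δρ/Δz = 0.687/43 = 0.016 kg m⁻⁴
  141–146 m: Δρ/Δz = 0.162/5 = 0.032 kg m⁻⁴
  146–171 m: Δρ/Δz = 0.120/25 = 4.8 × 10⁻³ kg m⁻⁴
The largest gradient is in the 141–146 m interval — the pycnocline.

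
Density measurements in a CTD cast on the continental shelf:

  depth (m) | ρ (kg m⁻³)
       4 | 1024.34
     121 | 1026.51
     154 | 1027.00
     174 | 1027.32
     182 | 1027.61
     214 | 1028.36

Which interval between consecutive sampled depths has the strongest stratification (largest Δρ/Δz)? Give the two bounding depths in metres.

Compute the density gradient over each adjacent pair:
  4–121 m: Δρ/Δz = 2.17/117 = 0.019 kg m⁻⁴
  121–154 m: Δρ/Δz = 0.49/33 = 0.015 kg m⁻⁴
  154–174 m: Δρ/Δz = 0.32/20 = 0.016 kg m⁻⁴
  174–182 m: Δρ/Δz = 0.29/8 = 0.036 kg m⁻⁴
  182–214 m: Δρ/Δz = 0.75/32 = 0.023 kg m⁻⁴
The largest gradient is in the 174–182 m interval — the pycnocline.

174–182 m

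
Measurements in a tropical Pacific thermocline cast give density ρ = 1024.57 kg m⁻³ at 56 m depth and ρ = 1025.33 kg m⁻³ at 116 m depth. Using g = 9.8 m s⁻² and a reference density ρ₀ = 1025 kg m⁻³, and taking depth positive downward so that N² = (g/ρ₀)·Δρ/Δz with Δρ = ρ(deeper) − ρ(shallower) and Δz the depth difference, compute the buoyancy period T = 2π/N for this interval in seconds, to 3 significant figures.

Δρ = 1025.33 − 1024.57 = 0.76 kg m⁻³ over Δz = 116 − 56 = 60 m.
N² = (9.8/1025) × (0.76/60) = 1.2111 × 10⁻⁴ s⁻².
N = √(1.2111 × 10⁻⁴) = 0.011005 rad s⁻¹, so T = 2π/N = 570.94 s ≈ 571 s.

571 s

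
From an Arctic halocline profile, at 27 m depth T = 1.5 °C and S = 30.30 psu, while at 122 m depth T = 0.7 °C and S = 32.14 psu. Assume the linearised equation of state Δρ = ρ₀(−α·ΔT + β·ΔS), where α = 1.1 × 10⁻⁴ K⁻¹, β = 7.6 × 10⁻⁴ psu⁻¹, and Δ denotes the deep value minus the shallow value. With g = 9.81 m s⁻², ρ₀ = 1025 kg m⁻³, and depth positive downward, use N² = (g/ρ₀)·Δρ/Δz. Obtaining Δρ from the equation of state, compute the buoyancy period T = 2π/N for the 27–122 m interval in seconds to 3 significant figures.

ΔT = -0.8 K, ΔS = +1.84 psu (deep − shallow).
Δρ/ρ₀ = −αΔT + βΔS = 8.80 × 10⁻⁵ + 1.3984 × 10⁻³ = 1.4864 × 10⁻³, so Δρ ≈ 1.524 kg m⁻³.
N² = (g/ρ₀)·Δρ/Δz = g·(Δρ/ρ₀)/Δz = 9.81 × 1.4864 × 10⁻³ / 95 = 1.5349 × 10⁻⁴ s⁻².
N = √(1.5349 × 10⁻⁴) = 0.012389 rad s⁻¹ → T = 2π/N = 507.16 s ≈ 507 s.

507 s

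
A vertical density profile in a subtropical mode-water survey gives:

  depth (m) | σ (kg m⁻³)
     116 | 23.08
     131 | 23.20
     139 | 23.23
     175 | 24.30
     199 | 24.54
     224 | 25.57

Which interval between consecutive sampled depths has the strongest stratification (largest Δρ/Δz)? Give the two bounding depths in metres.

199–224 m

Compute the density gradient over each adjacent pair:
  116–131 m: Δρ/Δz = 0.12/15 = 8.0 × 10⁻³ kg m⁻⁴
  131–139 m: Δρ/Δz = 0.03/8 = 3.7 × 10⁻³ kg m⁻⁴
  139–175 m: Δρ/Δz = 1.07/36 = 0.030 kg m⁻⁴
  175–199 m: Δρ/Δz = 0.24/24 = 0.010 kg m⁻⁴
  199–224 m: Δρ/Δz = 1.03/25 = 0.041 kg m⁻⁴
The largest gradient is in the 199–224 m interval — the pycnocline.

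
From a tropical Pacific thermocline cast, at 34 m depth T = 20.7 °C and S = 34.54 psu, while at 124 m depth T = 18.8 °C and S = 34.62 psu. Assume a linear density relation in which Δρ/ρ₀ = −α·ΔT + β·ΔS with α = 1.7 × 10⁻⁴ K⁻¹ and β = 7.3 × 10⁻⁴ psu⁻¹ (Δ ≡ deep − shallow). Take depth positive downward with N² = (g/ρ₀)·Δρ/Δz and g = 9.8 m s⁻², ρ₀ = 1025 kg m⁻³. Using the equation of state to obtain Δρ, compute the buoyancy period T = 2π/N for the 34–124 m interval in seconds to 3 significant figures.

ΔT = -1.9 K, ΔS = +0.08 psu (deep − shallow).
Δρ/ρ₀ = −αΔT + βΔS = 3.23 × 10⁻⁴ + 5.84 × 10⁻⁵ = 3.814 × 10⁻⁴, so Δρ ≈ 0.3909 kg m⁻³.
N² = (g/ρ₀)·Δρ/Δz = g·(Δρ/ρ₀)/Δz = 9.8 × 3.814 × 10⁻⁴ / 90 = 4.1530 × 10⁻⁵ s⁻².
N = √(4.1530 × 10⁻⁵) = 6.4444 × 10⁻³ rad s⁻¹ → T = 2π/N = 974.98 s ≈ 975 s.

975 s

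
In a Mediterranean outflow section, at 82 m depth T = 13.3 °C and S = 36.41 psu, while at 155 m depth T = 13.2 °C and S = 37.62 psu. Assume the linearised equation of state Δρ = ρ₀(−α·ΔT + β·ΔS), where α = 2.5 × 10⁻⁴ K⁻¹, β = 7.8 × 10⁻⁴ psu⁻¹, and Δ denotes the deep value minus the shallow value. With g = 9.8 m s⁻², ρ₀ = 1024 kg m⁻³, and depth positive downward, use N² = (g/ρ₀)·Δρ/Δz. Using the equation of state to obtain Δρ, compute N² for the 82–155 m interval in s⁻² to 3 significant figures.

1.30 × 10⁻⁴ s⁻²

ΔT = -0.1 K, ΔS = +1.21 psu (deep − shallow).
Δρ/ρ₀ = −αΔT + βΔS = 2.50 × 10⁻⁵ + 9.438 × 10⁻⁴ = 9.688 × 10⁻⁴, so Δρ ≈ 0.9921 kg m⁻³.
N² = (g/ρ₀)·Δρ/Δz = g·(Δρ/ρ₀)/Δz = 9.8 × 9.688 × 10⁻⁴ / 73 = 1.3006 × 10⁻⁴ s⁻² ≈ 1.30 × 10⁻⁴ s⁻².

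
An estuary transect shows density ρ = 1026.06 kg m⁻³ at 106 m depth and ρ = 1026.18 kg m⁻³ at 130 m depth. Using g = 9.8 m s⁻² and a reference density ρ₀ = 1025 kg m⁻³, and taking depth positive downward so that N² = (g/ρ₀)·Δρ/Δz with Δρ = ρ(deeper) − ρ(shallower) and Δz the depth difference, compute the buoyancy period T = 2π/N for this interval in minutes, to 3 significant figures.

15.1 min

Δρ = 1026.18 − 1026.06 = 0.12 kg m⁻³ over Δz = 130 − 106 = 24 m.
N² = (9.8/1025) × (0.12/24) = 4.7805 × 10⁻⁵ s⁻².
N = √(4.7805 × 10⁻⁵) = 6.9141 × 10⁻³ rad s⁻¹, so T = 2π/N = 908.75 s = 15.146 min ≈ 15.1 min.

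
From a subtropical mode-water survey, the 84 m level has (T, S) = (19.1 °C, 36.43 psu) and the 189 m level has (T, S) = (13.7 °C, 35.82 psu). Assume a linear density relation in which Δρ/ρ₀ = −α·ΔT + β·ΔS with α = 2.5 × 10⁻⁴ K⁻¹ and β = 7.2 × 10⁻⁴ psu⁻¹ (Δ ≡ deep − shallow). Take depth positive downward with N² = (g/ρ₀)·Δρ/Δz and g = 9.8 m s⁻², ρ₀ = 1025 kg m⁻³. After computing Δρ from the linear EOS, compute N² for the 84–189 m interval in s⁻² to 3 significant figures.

ΔT = -5.4 K, ΔS = -0.61 psu (deep − shallow).
Δρ/ρ₀ = −αΔT + βΔS = 1.35 × 10⁻³ − 4.392 × 10⁻⁴ = 9.108 × 10⁻⁴, so Δρ ≈ 0.9336 kg m⁻³.
N² = (g/ρ₀)·Δρ/Δz = g·(Δρ/ρ₀)/Δz = 9.8 × 9.108 × 10⁻⁴ / 105 = 8.5008 × 10⁻⁵ s⁻² ≈ 8.50 × 10⁻⁵ s⁻².

8.50 × 10⁻⁵ s⁻²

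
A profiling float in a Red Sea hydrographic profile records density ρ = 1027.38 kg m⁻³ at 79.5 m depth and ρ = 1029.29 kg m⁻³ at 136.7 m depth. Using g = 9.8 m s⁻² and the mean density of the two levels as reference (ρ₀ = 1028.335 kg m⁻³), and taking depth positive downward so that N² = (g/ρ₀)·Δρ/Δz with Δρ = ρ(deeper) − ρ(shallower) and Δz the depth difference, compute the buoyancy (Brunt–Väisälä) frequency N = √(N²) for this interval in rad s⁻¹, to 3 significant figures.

Δρ = 1029.29 − 1027.38 = 1.91 kg m⁻³ over Δz = 136.7 − 79.5 = 57.2 m.
N² = (9.8/1028.335) × (1.91/57.2) = 3.1822 × 10⁻⁴ s⁻².
N = √(3.1822 × 10⁻⁴) = 0.017839 rad s⁻¹ ≈ 0.0178 rad s⁻¹.

0.0178 rad s⁻¹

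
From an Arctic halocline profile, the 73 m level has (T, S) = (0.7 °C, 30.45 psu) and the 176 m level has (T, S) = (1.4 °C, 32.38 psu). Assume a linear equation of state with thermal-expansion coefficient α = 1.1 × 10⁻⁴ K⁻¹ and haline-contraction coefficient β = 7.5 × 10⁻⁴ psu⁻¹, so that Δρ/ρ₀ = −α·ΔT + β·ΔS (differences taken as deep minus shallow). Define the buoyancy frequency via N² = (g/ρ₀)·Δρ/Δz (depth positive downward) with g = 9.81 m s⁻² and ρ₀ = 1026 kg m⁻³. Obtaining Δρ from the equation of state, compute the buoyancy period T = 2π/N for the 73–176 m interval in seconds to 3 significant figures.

550 s

ΔT = +0.7 K, ΔS = +1.93 psu (deep − shallow).
Δρ/ρ₀ = −αΔT + βΔS = -7.70 × 10⁻⁵ + 1.4475 × 10⁻³ = 1.3705 × 10⁻³, so Δρ ≈ 1.406 kg m⁻³.
N² = (g/ρ₀)·Δρ/Δz = g·(Δρ/ρ₀)/Δz = 9.81 × 1.3705 × 10⁻³ / 103 = 1.3053 × 10⁻⁴ s⁻².
N = √(1.3053 × 10⁻⁴) = 0.011425 rad s⁻¹ → T = 2π/N = 549.95 s ≈ 550 s.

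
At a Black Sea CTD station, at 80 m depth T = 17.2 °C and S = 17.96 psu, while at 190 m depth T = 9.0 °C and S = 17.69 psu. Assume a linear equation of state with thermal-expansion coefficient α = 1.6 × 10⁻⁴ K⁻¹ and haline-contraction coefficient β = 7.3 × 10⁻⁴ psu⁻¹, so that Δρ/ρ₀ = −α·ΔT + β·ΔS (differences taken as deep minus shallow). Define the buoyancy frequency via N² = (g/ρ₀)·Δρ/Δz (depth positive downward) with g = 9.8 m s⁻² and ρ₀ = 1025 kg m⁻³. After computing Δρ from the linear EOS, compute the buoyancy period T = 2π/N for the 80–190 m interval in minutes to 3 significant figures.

ΔT = -8.2 K, ΔS = -0.27 psu (deep − shallow).
Δρ/ρ₀ = −αΔT + βΔS = 1.312 × 10⁻³ − 1.971 × 10⁻⁴ = 1.1149 × 10⁻³, so Δρ ≈ 1.143 kg m⁻³.
N² = (g/ρ₀)·Δρ/Δz = g·(Δρ/ρ₀)/Δz = 9.8 × 1.1149 × 10⁻³ / 110 = 9.9327 × 10⁻⁵ s⁻².
N = √(9.9327 × 10⁻⁵) = 9.9663 × 10⁻³ rad s⁻¹ → T = 2π/N = 630.44 s = 10.507 min ≈ 10.5 min.

10.5 min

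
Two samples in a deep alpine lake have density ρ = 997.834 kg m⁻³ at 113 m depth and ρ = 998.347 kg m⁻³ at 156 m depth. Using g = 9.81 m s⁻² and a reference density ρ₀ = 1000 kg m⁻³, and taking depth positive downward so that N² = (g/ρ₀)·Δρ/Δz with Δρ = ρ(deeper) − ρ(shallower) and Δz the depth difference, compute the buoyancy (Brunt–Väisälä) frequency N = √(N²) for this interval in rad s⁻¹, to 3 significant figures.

0.0108 rad s⁻¹

Δρ = 998.347 − 997.834 = 0.513 kg m⁻³ over Δz = 156 − 113 = 43 m.
N² = (9.81/1000) × (0.513/43) = 1.1704 × 10⁻⁴ s⁻².
N = √(1.1704 × 10⁻⁴) = 0.010819 rad s⁻¹ ≈ 0.0108 rad s⁻¹.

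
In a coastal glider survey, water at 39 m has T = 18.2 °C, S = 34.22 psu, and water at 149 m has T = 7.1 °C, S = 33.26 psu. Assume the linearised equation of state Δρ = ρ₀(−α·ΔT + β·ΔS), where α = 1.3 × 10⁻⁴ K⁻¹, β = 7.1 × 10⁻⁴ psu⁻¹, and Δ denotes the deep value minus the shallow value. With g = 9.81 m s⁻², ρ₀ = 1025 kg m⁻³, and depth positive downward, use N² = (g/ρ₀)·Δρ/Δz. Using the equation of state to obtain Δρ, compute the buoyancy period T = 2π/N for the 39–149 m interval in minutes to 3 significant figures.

ΔT = -11.1 K, ΔS = -0.96 psu (deep − shallow).
Δρ/ρ₀ = −αΔT + βΔS = 1.443 × 10⁻³ − 6.816 × 10⁻⁴ = 7.614 × 10⁻⁴, so Δρ ≈ 0.7804 kg m⁻³.
N² = (g/ρ₀)·Δρ/Δz = g·(Δρ/ρ₀)/Δz = 9.81 × 7.614 × 10⁻⁴ / 110 = 6.7903 × 10⁻⁵ s⁻².
N = √(6.7903 × 10⁻⁵) = 8.2403 × 10⁻³ rad s⁻¹ → T = 2π/N = 762.49 s = 12.708 min ≈ 12.7 min.

12.7 min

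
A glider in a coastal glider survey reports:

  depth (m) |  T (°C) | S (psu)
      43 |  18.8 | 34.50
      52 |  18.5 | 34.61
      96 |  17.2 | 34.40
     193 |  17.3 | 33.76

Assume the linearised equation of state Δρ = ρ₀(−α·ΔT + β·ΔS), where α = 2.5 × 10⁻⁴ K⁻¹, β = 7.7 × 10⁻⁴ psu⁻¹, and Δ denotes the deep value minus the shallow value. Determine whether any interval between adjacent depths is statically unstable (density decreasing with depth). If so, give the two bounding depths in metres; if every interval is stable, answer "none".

96–193 m

Evaluate Δρ/ρ₀ = −αΔT + βΔS across each adjacent pair:
  43–52 m: −αΔT+βΔS = −(2.5 × 10⁻⁴)(-0.3)+(7.7 × 10⁻⁴)(+0.11) = 1.6 × 10⁻⁴ → stable
  52–96 m: −αΔT+βΔS = −(2.5 × 10⁻⁴)(-1.3)+(7.7 × 10⁻⁴)(-0.21) = 1.6 × 10⁻⁴ → stable
  96–193 m: −αΔT+βΔS = −(2.5 × 10⁻⁴)(+0.1)+(7.7 × 10⁻⁴)(-0.64) = -5.2 × 10⁻⁴ → UNSTABLE
The 96–193 m interval has Δρ < 0: lighter water underlies denser water.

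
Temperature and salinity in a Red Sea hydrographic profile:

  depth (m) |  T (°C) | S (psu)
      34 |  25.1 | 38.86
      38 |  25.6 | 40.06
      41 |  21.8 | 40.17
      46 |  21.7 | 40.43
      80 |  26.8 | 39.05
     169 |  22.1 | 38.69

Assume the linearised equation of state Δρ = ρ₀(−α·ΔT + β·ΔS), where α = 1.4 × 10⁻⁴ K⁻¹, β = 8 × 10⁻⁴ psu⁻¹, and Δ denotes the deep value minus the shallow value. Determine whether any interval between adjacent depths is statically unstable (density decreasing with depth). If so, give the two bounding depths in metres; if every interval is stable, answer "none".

46–80 m

Evaluate Δρ/ρ₀ = −αΔT + βΔS across each adjacent pair:
  34–38 m: −αΔT+βΔS = −(1.4 × 10⁻⁴)(+0.5)+(8 × 10⁻⁴)(+1.20) = 8.9 × 10⁻⁴ → stable
  38–41 m: −αΔT+βΔS = −(1.4 × 10⁻⁴)(-3.8)+(8 × 10⁻⁴)(+0.11) = 6.2 × 10⁻⁴ → stable
  41–46 m: −αΔT+βΔS = −(1.4 × 10⁻⁴)(-0.1)+(8 × 10⁻⁴)(+0.26) = 2.2 × 10⁻⁴ → stable
  46–80 m: −αΔT+βΔS = −(1.4 × 10⁻⁴)(+5.1)+(8 × 10⁻⁴)(-1.38) = -1.8 × 10⁻³ → UNSTABLE
  80–169 m: −αΔT+βΔS = −(1.4 × 10⁻⁴)(-4.7)+(8 × 10⁻⁴)(-0.36) = 3.7 × 10⁻⁴ → stable
The 46–80 m interval has Δρ < 0: lighter water underlies denser water.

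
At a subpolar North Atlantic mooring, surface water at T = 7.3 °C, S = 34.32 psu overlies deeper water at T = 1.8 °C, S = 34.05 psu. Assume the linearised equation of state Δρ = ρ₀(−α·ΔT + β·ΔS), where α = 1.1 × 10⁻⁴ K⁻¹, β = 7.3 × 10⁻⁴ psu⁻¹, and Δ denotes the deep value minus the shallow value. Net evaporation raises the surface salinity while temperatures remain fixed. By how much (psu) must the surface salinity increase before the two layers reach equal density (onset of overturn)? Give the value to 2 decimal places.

0.56 psu

Neutral buoyancy requires −α(T_deep − T_surf) + β(S_deep − S_surf′) = 0.
S_surf′ = S_deep − (α/β)·ΔT = 34.05 − (1.1 × 10⁻⁴/7.3 × 10⁻⁴)·(-5.5) = 34.8788 psu.
Increase required: 34.8788 − 34.32 = 0.5588 psu.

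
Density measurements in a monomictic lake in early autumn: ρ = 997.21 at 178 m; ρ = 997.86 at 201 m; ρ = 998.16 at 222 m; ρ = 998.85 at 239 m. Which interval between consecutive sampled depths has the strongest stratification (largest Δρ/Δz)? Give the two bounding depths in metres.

222–239 m

Compute the density gradient over each adjacent pair:
  178–201 m: Δρ/Δz = 0.65/23 = 0.028 kg m⁻⁴
  201–222 m: Δρ/Δz = 0.30/21 = 0.014 kg m⁻⁴
  222–239 m: Δρ/Δz = 0.69/17 = 0.041 kg m⁻⁴
The largest gradient is in the 222–239 m interval — the pycnocline.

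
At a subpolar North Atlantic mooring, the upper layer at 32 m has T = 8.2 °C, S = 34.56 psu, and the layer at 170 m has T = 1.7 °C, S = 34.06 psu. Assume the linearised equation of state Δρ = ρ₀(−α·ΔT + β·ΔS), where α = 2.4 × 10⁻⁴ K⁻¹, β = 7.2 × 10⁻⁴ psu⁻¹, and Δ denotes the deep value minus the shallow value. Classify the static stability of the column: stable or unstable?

stable

ΔT = 1.7 − 8.2 = -6.5 K and ΔS = 34.06 − 34.56 = -0.50 psu (deep − shallow).
−αΔT = 1.56 × 10⁻³; βΔS = -3.60 × 10⁻⁴; sum Δρ/ρ₀ = 1.20 × 10⁻³.
Δρ/ρ₀ > 0, so Δρ > 0: deeper water is denser → statically stable.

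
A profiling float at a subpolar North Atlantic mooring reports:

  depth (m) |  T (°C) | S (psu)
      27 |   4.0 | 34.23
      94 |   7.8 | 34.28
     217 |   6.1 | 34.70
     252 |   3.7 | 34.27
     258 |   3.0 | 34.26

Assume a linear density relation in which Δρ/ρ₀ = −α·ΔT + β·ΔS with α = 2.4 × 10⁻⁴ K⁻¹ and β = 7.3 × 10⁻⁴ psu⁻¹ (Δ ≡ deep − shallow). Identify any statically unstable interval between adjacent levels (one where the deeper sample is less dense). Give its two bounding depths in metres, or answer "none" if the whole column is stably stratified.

27–94 m

Evaluate Δρ/ρ₀ = −αΔT + βΔS across each adjacent pair:
  27–94 m: −αΔT+βΔS = −(2.4 × 10⁻⁴)(+3.8)+(7.3 × 10⁻⁴)(+0.05) = -8.8 × 10⁻⁴ → UNSTABLE
  94–217 m: −αΔT+βΔS = −(2.4 × 10⁻⁴)(-1.7)+(7.3 × 10⁻⁴)(+0.42) = 7.1 × 10⁻⁴ → stable
  217–252 m: −αΔT+βΔS = −(2.4 × 10⁻⁴)(-2.4)+(7.3 × 10⁻⁴)(-0.43) = 2.6 × 10⁻⁴ → stable
  252–258 m: −αΔT+βΔS = −(2.4 × 10⁻⁴)(-0.7)+(7.3 × 10⁻⁴)(-0.01) = 1.6 × 10⁻⁴ → stable
The 27–94 m interval has Δρ < 0: lighter water underlies denser water.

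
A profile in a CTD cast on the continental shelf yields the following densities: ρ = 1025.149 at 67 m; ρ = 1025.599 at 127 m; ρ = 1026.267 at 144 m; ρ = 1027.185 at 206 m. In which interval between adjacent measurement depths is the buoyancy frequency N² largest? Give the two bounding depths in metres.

Compute the density gradient over each adjacent pair:
  67–127 m: Δρ/Δz = 0.450/60 = 7.5 × 10⁻³ kg m⁻⁴
  127–144 m: Δρ/Δz = 0.668/17 = 0.039 kg m⁻⁴
  144–206 m: Δρ/Δz = 0.918/62 = 0.015 kg m⁻⁴
The largest gradient is in the 127–144 m interval — the pycnocline.

127–144 m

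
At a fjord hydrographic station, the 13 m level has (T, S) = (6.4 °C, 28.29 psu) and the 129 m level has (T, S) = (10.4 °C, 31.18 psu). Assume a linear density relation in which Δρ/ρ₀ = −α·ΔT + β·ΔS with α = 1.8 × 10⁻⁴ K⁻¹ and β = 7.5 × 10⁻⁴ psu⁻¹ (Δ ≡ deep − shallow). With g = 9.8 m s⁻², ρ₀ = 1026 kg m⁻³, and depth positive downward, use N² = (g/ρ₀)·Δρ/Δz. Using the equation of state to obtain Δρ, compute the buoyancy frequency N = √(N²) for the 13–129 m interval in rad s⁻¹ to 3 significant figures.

ΔT = +4.0 K, ΔS = +2.89 psu (deep − shallow).
Δρ/ρ₀ = −αΔT + βΔS = -7.20 × 10⁻⁴ + 2.1675 × 10⁻³ = 1.4475 × 10⁻³, so Δρ ≈ 1.485 kg m⁻³.
N² = (g/ρ₀)·Δρ/Δz = g·(Δρ/ρ₀)/Δz = 9.8 × 1.4475 × 10⁻³ / 116 = 1.2229 × 10⁻⁴ s⁻².
N = √(1.2229 × 10⁻⁴) = 0.011058 rad s⁻¹ ≈ 0.0111 rad s⁻¹.

0.0111 rad s⁻¹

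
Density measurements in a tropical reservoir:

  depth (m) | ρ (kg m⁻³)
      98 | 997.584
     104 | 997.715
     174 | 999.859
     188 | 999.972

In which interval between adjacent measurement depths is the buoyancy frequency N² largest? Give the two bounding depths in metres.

Compute the density gradient over each adjacent pair:
  98–104 m: Δρ/Δz = 0.131/6 = 0.022 kg m⁻⁴
  104–174 m: Δρ/Δz = 2.144/70 = 0.031 kg m⁻⁴
  174–188 m: Δρ/Δz = 0.113/14 = 8.1 × 10⁻³ kg m⁻⁴
The largest gradient is in the 104–174 m interval — the pycnocline.

104–174 m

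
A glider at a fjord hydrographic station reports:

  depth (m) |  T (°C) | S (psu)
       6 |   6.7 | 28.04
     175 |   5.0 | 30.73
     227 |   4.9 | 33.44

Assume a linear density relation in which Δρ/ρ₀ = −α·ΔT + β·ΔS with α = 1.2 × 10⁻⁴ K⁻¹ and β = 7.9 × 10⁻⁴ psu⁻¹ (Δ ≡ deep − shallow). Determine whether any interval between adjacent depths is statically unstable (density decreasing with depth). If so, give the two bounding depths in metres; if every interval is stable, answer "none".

none

Evaluate Δρ/ρ₀ = −αΔT + βΔS across each adjacent pair:
  6–175 m: −αΔT+βΔS = −(1.2 × 10⁻⁴)(-1.7)+(7.9 × 10⁻⁴)(+2.69) = 2.3 × 10⁻³ → stable
  175–227 m: −αΔT+βΔS = −(1.2 × 10⁻⁴)(-0.1)+(7.9 × 10⁻⁴)(+2.71) = 2.2 × 10⁻³ → stable
Every interval has Δρ > 0: the column is stably stratified throughout.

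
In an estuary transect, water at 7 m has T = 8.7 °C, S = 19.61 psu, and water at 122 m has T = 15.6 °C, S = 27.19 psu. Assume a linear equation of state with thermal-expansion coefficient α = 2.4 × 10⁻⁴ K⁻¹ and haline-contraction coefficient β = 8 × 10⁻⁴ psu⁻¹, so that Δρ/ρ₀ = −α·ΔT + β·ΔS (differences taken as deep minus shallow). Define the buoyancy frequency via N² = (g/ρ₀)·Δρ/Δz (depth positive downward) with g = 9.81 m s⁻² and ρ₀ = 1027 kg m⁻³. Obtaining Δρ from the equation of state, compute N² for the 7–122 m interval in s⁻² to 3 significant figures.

3.76 × 10⁻⁴ s⁻²

ΔT = +6.9 K, ΔS = +7.58 psu (deep − shallow).
Δρ/ρ₀ = −αΔT + βΔS = -1.656 × 10⁻³ + 6.064 × 10⁻³ = 4.408 × 10⁻³, so Δρ ≈ 4.527 kg m⁻³.
N² = (g/ρ₀)·Δρ/Δz = g·(Δρ/ρ₀)/Δz = 9.81 × 4.408 × 10⁻³ / 115 = 3.7602 × 10⁻⁴ s⁻² ≈ 3.76 × 10⁻⁴ s⁻².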